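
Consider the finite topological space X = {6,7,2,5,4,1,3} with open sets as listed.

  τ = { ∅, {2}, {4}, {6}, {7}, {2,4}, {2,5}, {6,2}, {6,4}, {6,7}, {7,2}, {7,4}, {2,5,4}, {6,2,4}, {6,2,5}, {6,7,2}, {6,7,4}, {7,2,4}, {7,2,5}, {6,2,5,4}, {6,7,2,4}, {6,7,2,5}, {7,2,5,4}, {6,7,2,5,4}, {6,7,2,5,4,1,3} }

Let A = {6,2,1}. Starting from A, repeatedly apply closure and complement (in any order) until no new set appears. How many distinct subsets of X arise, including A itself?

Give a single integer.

8

closure: X∖int(X∖A) = X∖{7,4} = {6,2,5,1,3}
Let k=closure and c=complement:
  1. A     = {6,2,1}
  2. kA    = {6,2,5,1,3}
  3. cA    = {7,5,4,3}
  4. ckA   = {7,4}
  5. kcA   = {7,5,4,1,3}
  6. kckA  = {7,4,1,3}
  7. ckcA  = {6,2}
  8. ckckA = {6,2,5}
— saturated at 8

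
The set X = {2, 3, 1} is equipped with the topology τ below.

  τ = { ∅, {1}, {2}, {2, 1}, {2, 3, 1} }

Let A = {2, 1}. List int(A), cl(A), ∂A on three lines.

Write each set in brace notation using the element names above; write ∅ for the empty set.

int(A) = {2, 1}
cl(A)  = {2, 3, 1}
∂A     = {3}

U open, U⊆A: ∅, {2}, {1}, {2, 1}. int(A) = ⋃ = {2, 1}
X∖A={3}, int(X∖A)=∅, hence cl(A)={2, 3, 1}
∂A: remove int from cl → {3}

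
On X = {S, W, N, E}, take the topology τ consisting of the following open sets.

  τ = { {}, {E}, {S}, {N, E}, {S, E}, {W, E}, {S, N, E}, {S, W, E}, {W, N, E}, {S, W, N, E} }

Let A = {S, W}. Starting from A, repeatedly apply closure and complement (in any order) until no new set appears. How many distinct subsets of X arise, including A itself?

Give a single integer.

cl via duality: int({N, E}) = {N, E}, so X∖{N, E} = {S, W}
Write k for closure, c for complement:
  1. A     = {S, W}
  2. cA    = {N, E}
  3. kcA   = {W, N, E}
  4. ckcA  = {S}
applying k or c yields no new set

4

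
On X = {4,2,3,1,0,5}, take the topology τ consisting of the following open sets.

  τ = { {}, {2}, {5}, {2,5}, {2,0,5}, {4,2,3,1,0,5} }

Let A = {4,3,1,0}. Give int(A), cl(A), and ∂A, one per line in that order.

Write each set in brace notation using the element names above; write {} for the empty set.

int(A) = {}
cl(A)  = {4,3,1,0}
∂A     = {4,3,1,0}

open subsets of A: {}; so int(A) = {}
closure: X∖int(X∖A) = X∖{2,5} = {4,3,1,0}
∂A = {4,3,1,0} minus {} = {4,3,1,0}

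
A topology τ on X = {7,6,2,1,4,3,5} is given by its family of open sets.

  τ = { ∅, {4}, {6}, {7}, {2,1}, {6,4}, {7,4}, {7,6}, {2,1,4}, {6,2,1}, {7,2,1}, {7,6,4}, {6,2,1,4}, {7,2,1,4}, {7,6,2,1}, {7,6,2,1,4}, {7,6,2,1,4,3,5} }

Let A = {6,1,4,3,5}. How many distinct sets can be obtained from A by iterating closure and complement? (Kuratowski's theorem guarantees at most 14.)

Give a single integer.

10

X∖A={7,2}, int(X∖A)={7}, hence cl(A)={6,2,1,4,3,5}
Orbit (k=closure, c=complement):
  1. A     = {6,1,4,3,5}
  2. kA    = {6,2,1,4,3,5}
  3. cA    = {7,2}
  4. ckA   = {7}
  5. kcA   = {7,2,1,3,5}
  6. kckA  = {7,3,5}
  7. ckcA  = {6,4}
  8. ckckA = {6,2,1,4}
  9. kckcA = {6,4,3,5}
  10. ckckcA = {7,2,1}
(closed under both — stop)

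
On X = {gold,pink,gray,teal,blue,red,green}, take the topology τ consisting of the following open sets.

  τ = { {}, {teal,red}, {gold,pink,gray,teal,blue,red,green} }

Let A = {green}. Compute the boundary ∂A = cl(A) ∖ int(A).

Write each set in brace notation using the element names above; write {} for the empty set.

{gold,pink,gray,blue,green}

U open, U⊆A: {}. int(A) = ⋃ = {}
X∖A={gold,pink,gray,teal,blue,red}, int(X∖A)={teal,red}, hence cl(A)={gold,pink,gray,blue,green}
∂A: remove int from cl → {gold,pink,gray,blue,green}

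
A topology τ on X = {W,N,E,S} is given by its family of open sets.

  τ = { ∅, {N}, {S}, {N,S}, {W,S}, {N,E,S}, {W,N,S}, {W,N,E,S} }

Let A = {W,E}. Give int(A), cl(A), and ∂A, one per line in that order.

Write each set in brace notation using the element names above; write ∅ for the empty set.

opens ⊆ A: ∅; union → int = ∅
complement {N,S}; its interior {N,S}; cl(A) = X∖{N,S} = {W,E}
boundary = {W,E} ∖ ∅ = {W,E}

int(A) = ∅
cl(A)  = {W,E}
∂A     = {W,E}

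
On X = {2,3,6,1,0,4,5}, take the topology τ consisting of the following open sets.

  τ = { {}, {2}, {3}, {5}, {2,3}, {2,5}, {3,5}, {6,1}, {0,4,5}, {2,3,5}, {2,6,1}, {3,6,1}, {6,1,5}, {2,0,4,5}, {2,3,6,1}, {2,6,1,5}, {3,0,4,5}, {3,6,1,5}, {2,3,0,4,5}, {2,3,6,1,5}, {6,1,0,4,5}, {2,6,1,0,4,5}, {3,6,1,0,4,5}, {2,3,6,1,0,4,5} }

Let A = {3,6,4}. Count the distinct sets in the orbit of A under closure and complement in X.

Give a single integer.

8

complement {2,1,0,5}; its interior {2,5}; cl(A) = X∖{2,5} = {3,6,1,0,4}
With k = closure, c = complement:
  1. A     = {3,6,4}
  2. kA    = {3,6,1,0,4}
  3. cA    = {2,1,0,5}
  4. ckA   = {2,5}
  5. kcA   = {2,6,1,0,4,5}
  6. kckA  = {2,0,4,5}
  7. ckcA  = {3}
  8. ckckA = {3,6,1}
k, c of each give nothing new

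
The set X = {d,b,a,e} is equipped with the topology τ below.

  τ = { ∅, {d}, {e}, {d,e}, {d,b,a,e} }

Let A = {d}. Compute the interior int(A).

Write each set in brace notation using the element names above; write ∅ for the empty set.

{d}

U open, U⊆A: ∅, {d}. int(A) = ⋃ = {d}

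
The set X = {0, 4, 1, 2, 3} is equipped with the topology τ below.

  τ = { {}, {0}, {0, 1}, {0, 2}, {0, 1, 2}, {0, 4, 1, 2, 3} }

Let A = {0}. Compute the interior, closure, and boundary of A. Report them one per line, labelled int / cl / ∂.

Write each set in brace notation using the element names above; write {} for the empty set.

int(A) = {0}
cl(A)  = {0, 4, 1, 2, 3}
∂A     = {4, 1, 2, 3}

open subsets of A: {}, {0}; so int(A) = {0}
closure: X∖int(X∖A) = X∖{} = {0, 4, 1, 2, 3}
∂A = {0, 4, 1, 2, 3} minus {0} = {4, 1, 2, 3}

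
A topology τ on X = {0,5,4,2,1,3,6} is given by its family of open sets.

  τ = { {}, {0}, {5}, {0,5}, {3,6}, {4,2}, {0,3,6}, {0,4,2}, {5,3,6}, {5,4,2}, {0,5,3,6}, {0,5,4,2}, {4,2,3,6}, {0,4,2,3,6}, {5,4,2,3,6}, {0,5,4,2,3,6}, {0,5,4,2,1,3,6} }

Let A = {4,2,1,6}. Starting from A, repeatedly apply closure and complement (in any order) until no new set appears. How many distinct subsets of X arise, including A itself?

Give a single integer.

cl via duality: int({0,5,3}) = {0,5}, so X∖{0,5} = {4,2,1,3,6}
Write k for closure, c for complement:
  1. A     = {4,2,1,6}
  2. kA    = {4,2,1,3,6}
  3. cA    = {0,5,3}
  4. ckA   = {0,5}
  5. kcA   = {0,5,1,3,6}
  6. kckA  = {0,5,1}
  7. ckcA  = {4,2}
  8. ckckA = {4,2,3,6}
  9. kckcA = {4,2,1}
  10. ckckcA = {0,5,3,6}
applying k or c yields no new set

10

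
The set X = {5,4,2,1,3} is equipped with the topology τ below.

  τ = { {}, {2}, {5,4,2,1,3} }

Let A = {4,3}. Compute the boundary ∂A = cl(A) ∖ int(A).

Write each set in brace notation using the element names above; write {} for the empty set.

{5,4,1,3}

U open, U⊆A: {}. int(A) = ⋃ = {}
X∖A={5,2,1}, int(X∖A)={2}, hence cl(A)={5,4,1,3}
∂A: remove int from cl → {5,4,1,3}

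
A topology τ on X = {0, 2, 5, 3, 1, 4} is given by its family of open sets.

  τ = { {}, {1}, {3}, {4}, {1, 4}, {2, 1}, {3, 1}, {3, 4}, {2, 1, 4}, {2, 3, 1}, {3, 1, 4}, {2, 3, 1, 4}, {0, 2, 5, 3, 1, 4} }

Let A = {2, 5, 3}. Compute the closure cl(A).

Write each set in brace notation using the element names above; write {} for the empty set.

{0, 2, 5, 3}

cl via duality: int({0, 1, 4}) = {1, 4}, so X∖{1, 4} = {0, 2, 5, 3}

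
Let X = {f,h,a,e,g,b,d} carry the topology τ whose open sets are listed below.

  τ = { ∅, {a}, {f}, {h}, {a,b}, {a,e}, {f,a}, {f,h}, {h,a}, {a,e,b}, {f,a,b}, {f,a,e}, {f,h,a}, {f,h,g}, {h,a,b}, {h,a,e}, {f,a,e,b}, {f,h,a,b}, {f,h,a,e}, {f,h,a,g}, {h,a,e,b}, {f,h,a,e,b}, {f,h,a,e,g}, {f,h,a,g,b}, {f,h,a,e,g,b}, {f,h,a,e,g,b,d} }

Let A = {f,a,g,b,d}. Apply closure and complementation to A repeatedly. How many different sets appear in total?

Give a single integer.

complement {h,e}; its interior {h}; cl(A) = X∖{h} = {f,a,e,g,b,d}
With k = closure, c = complement:
  1. A     = {f,a,g,b,d}
  2. kA    = {f,a,e,g,b,d}
  3. cA    = {h,e}
  4. ckA   = {h}
  5. kcA   = {h,e,g,d}
  6. kckA  = {h,g,d}
  7. ckcA  = {f,a,b}
  8. ckckA = {f,a,e,b}
k, c of each give nothing new

8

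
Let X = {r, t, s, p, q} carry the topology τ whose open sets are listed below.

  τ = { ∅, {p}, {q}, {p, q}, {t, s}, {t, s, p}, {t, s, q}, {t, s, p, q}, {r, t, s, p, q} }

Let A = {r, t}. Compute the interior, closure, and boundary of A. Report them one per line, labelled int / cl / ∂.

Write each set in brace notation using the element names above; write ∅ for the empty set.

U open, U⊆A: ∅. int(A) = ⋃ = ∅
X∖A={s, p, q}, int(X∖A)={p, q}, hence cl(A)={r, t, s}
∂A: remove int from cl → {r, t, s}

int(A) = ∅
cl(A)  = {r, t, s}
∂A     = {r, t, s}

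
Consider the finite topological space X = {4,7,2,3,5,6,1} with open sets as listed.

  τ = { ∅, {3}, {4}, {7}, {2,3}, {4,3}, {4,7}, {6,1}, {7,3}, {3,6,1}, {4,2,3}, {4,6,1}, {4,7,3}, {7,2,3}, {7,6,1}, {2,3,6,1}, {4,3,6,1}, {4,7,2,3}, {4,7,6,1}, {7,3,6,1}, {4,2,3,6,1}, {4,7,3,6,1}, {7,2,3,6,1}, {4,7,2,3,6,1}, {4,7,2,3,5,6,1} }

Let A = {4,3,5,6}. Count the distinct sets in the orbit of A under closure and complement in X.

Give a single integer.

X∖A={7,2,1}, int(X∖A)={7}, hence cl(A)={4,2,3,5,6,1}
Orbit (k=closure, c=complement):
  1. A     = {4,3,5,6}
  2. kA    = {4,2,3,5,6,1}
  3. cA    = {7,2,1}
  4. ckA   = {7}
  5. kcA   = {7,2,5,6,1}
  6. kckA  = {7,5}
  7. ckcA  = {4,3}
  8. ckckA = {4,2,3,6,1}
  9. kckcA = {4,2,3,5}
  10. ckckcA = {7,6,1}
  11. kckckcA = {7,5,6,1}
  12. ckckckcA = {4,2,3}
(closed under both — stop)

12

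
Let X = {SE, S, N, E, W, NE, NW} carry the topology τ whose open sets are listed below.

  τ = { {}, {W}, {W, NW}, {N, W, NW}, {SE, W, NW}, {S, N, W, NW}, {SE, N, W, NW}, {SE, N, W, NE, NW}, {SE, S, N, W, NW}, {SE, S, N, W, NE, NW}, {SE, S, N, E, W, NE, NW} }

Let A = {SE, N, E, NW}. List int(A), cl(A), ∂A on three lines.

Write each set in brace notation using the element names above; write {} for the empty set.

int(A) = {}
cl(A)  = {SE, S, N, E, NE, NW}
∂A     = {SE, S, N, E, NE, NW}

interior: largest open inside A is {} (from {})
cl via duality: int({S, W, NE}) = {W}, so X∖{W} = {SE, S, N, E, NE, NW}
cl∖int = {SE, S, N, E, NE, NW}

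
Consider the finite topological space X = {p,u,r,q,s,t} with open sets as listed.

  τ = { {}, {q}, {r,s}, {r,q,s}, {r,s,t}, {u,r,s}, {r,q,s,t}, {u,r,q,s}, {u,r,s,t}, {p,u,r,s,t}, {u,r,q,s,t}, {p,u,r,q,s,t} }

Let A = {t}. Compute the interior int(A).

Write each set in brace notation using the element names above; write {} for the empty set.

{}

open subsets of A: {}; so int(A) = {}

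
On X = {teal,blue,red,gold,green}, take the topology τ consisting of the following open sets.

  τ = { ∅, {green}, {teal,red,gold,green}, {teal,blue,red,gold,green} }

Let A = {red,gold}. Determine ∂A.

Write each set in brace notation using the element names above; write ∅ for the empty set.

opens ⊆ A: ∅; union → int = ∅
complement {teal,blue,green}; its interior {green}; cl(A) = X∖{green} = {teal,blue,red,gold}
boundary = {teal,blue,red,gold} ∖ ∅ = {teal,blue,red,gold}

{teal,blue,red,gold}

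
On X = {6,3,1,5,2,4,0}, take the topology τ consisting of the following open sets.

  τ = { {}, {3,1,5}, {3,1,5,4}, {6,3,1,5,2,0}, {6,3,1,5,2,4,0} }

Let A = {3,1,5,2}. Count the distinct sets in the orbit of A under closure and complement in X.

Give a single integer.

complement {6,4,0}; its interior {}; cl(A) = X∖{} = {6,3,1,5,2,4,0}
With k = closure, c = complement:
  1. A     = {3,1,5,2}
  2. kA    = {6,3,1,5,2,4,0}
  3. cA    = {6,4,0}
  4. ckA   = {}
  5. kcA   = {6,2,4,0}
  6. ckcA  = {3,1,5}
k, c of each give nothing new

6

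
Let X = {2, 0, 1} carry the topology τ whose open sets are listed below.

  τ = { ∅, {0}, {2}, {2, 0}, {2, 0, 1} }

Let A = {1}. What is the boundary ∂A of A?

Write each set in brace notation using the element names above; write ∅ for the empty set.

{1}

opens ⊆ A: ∅; union → int = ∅
complement {2, 0}; its interior {2, 0}; cl(A) = X∖{2, 0} = {1}
boundary = {1} ∖ ∅ = {1}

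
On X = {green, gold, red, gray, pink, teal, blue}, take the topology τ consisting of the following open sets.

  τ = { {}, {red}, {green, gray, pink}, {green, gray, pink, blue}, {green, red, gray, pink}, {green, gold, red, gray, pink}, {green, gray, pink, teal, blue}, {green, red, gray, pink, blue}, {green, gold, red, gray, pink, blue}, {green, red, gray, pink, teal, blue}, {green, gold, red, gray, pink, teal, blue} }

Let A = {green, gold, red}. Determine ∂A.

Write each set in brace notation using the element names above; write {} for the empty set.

{green, gold, gray, pink, teal, blue}

interior: largest open inside A is {red} (from {}, {red})
cl via duality: int({gray, pink, teal, blue}) = {}, so X∖{} = {green, gold, red, gray, pink, teal, blue}
cl∖int = {green, gold, gray, pink, teal, blue}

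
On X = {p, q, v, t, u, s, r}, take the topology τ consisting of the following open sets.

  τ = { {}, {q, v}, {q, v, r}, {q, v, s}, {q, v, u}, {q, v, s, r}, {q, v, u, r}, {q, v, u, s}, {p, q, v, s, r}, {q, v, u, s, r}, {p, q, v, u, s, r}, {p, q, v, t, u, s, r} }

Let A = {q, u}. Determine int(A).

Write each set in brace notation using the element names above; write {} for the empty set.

{}

interior: largest open inside A is {} (from {})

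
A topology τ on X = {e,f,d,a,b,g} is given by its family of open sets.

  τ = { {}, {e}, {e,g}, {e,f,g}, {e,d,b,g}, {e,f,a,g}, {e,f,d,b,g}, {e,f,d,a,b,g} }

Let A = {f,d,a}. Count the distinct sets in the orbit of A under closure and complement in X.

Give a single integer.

cl via duality: int({e,b,g}) = {e,g}, so X∖{e,g} = {f,d,a,b}
Write k for closure, c for complement:
  1. A     = {f,d,a}
  2. kA    = {f,d,a,b}
  3. cA    = {e,b,g}
  4. ckA   = {e,g}
  5. kcA   = {e,f,d,a,b,g}
  6. ckcA  = {}
applying k or c yields no new set

6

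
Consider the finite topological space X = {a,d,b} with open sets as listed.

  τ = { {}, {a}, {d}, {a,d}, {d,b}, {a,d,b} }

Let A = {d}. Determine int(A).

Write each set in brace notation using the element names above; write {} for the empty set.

{d}

U open, U⊆A: {}, {d}. int(A) = ⋃ = {d}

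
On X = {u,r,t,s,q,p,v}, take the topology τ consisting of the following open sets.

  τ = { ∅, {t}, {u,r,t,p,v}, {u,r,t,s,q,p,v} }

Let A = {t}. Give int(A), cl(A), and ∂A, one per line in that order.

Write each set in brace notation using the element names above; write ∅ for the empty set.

int(A) = {t}
cl(A)  = {u,r,t,s,q,p,v}
∂A     = {u,r,s,q,p,v}

U open, U⊆A: ∅, {t}. int(A) = ⋃ = {t}
X∖A={u,r,s,q,p,v}, int(X∖A)=∅, hence cl(A)={u,r,t,s,q,p,v}
∂A: remove int from cl → {u,r,s,q,p,v}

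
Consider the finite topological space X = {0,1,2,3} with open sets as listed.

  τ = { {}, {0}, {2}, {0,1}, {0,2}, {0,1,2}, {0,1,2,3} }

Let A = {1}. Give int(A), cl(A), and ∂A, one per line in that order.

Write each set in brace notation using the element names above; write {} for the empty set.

open subsets of A: {}; so int(A) = {}
closure: X∖int(X∖A) = X∖{0,2} = {1,3}
∂A = {1,3} minus {} = {1,3}

int(A) = {}
cl(A)  = {1,3}
∂A     = {1,3}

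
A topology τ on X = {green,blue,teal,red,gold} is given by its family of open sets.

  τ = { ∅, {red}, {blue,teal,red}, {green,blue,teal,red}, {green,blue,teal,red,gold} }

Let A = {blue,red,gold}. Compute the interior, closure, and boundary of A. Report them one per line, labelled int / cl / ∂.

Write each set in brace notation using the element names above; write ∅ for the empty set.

int(A) = {red}
cl(A)  = {green,blue,teal,red,gold}
∂A     = {green,blue,teal,gold}

U open, U⊆A: ∅, {red}. int(A) = ⋃ = {red}
X∖A={green,teal}, int(X∖A)=∅, hence cl(A)={green,blue,teal,red,gold}
∂A: remove int from cl → {green,blue,teal,gold}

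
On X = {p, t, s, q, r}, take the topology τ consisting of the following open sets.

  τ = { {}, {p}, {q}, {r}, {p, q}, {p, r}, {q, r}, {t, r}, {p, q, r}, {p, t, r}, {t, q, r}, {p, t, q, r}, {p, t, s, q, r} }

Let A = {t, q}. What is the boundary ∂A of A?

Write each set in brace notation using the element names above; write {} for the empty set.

U open, U⊆A: {}, {q}. int(A) = ⋃ = {q}
X∖A={p, s, r}, int(X∖A)={p, r}, hence cl(A)={t, s, q}
∂A: remove int from cl → {t, s}

{t, s}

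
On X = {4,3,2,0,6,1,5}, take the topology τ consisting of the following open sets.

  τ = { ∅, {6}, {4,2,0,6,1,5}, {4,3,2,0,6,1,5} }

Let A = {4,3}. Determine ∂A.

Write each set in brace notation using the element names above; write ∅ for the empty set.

opens ⊆ A: ∅; union → int = ∅
complement {2,0,6,1,5}; its interior {6}; cl(A) = X∖{6} = {4,3,2,0,1,5}
boundary = {4,3,2,0,1,5} ∖ ∅ = {4,3,2,0,1,5}

{4,3,2,0,1,5}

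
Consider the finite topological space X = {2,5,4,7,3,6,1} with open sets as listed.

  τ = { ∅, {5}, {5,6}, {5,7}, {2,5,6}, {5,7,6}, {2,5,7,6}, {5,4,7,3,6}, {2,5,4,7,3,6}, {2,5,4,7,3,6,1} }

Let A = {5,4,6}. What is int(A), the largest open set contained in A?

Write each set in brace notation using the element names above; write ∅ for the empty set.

{5,6}

interior: largest open inside A is {5,6} (from ∅, {5}, {5,6})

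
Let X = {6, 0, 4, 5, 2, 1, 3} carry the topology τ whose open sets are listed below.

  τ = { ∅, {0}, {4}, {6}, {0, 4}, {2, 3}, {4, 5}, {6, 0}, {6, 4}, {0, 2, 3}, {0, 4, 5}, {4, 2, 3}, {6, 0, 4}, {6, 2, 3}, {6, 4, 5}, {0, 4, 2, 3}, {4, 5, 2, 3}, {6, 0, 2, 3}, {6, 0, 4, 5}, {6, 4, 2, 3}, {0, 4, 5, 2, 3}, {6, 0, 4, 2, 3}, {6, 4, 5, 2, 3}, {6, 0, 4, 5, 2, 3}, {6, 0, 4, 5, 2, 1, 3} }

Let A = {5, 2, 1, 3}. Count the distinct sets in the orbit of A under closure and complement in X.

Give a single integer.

cl via duality: int({6, 0, 4}) = {6, 0, 4}, so X∖{6, 0, 4} = {5, 2, 1, 3}
Write k for closure, c for complement:
  1. A     = {5, 2, 1, 3}
  2. cA    = {6, 0, 4}
  3. kcA   = {6, 0, 4, 5, 1}
  4. ckcA  = {2, 3}
  5. kckcA = {2, 1, 3}
  6. ckckcA = {6, 0, 4, 5}
applying k or c yields no new set

6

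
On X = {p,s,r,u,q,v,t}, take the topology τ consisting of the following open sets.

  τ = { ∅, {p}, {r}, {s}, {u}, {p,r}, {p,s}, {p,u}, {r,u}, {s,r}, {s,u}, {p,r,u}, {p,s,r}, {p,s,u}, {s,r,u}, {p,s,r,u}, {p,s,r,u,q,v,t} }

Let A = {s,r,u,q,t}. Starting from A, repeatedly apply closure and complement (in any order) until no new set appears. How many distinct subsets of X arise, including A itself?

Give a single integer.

complement {p,v}; its interior {p}; cl(A) = X∖{p} = {s,r,u,q,v,t}
With k = closure, c = complement:
  1. A     = {s,r,u,q,t}
  2. kA    = {s,r,u,q,v,t}
  3. cA    = {p,v}
  4. ckA   = {p}
  5. kcA   = {p,q,v,t}
  6. ckcA  = {s,r,u}
k, c of each give nothing new

6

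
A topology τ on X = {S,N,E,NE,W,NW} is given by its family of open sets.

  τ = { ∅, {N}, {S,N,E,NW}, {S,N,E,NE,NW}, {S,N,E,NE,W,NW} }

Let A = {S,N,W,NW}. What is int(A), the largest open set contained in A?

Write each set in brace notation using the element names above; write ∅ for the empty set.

open subsets of A: ∅, {N}; so int(A) = {N}

{N}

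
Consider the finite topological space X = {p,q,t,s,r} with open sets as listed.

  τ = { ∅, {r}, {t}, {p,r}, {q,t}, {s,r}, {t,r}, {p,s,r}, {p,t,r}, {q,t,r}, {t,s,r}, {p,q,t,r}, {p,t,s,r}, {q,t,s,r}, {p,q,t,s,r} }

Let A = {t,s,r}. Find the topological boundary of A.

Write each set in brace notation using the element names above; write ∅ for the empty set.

{p,q}

open subsets of A: ∅, {t}, {r}, {s,r}, {t,r}, {t,s,r}; so int(A) = {t,s,r}
closure: X∖int(X∖A) = X∖∅ = {p,q,t,s,r}
∂A = {p,q,t,s,r} minus {t,s,r} = {p,q}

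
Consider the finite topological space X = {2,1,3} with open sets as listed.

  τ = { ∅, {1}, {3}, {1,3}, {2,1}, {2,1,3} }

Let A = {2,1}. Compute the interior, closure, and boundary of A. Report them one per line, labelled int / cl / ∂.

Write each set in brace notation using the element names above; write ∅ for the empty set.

U open, U⊆A: ∅, {1}, {2,1}. int(A) = ⋃ = {2,1}
X∖A={3}, int(X∖A)={3}, hence cl(A)={2,1}
∂A: remove int from cl → ∅

int(A) = {2,1}
cl(A)  = {2,1}
∂A     = ∅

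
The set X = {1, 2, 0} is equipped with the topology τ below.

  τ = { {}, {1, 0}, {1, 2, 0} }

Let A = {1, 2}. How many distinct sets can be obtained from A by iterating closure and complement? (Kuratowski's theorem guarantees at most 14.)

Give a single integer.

4

cl via duality: int({0}) = {}, so X∖{} = {1, 2, 0}
Write k for closure, c for complement:
  1. A     = {1, 2}
  2. kA    = {1, 2, 0}
  3. cA    = {0}
  4. ckA   = {}
applying k or c yields no new set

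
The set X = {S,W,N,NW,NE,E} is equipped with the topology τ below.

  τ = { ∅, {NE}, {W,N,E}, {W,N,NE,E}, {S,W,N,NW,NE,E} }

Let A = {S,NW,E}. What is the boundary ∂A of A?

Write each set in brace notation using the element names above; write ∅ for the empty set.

opens ⊆ A: ∅; union → int = ∅
complement {W,N,NE}; its interior {NE}; cl(A) = X∖{NE} = {S,W,N,NW,E}
boundary = {S,W,N,NW,E} ∖ ∅ = {S,W,N,NW,E}

{S,W,N,NW,E}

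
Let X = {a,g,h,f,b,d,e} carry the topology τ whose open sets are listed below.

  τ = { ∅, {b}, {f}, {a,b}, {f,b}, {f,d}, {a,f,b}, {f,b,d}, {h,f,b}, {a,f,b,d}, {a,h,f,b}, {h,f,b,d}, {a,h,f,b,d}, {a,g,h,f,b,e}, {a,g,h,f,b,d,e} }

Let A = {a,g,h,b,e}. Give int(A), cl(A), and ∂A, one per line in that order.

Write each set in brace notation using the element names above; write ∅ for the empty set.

int(A) = {a,b}
cl(A)  = {a,g,h,b,e}
∂A     = {g,h,e}

interior: largest open inside A is {a,b} (from ∅, {b}, {a,b})
cl via duality: int({f,d}) = {f,d}, so X∖{f,d} = {a,g,h,b,e}
cl∖int = {g,h,e}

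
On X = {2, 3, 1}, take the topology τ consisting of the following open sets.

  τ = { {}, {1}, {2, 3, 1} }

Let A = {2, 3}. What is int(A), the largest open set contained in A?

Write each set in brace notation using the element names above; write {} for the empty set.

{}

opens ⊆ A: {}; union → int = {}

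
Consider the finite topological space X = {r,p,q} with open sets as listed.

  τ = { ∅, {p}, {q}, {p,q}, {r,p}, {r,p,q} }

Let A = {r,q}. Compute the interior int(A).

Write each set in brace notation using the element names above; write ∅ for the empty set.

{q}

opens ⊆ A: ∅, {q}; union → int = {q}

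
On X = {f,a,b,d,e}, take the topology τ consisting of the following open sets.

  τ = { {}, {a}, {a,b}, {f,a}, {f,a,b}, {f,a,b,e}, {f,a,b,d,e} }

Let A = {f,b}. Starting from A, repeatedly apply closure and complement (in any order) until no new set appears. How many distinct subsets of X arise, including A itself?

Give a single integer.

closure: X∖int(X∖A) = X∖{a} = {f,b,d,e}
Let k=closure and c=complement:
  1. A     = {f,b}
  2. kA    = {f,b,d,e}
  3. cA    = {a,d,e}
  4. ckA   = {a}
  5. kcA   = {f,a,b,d,e}
  6. ckcA  = {}
— saturated at 6

6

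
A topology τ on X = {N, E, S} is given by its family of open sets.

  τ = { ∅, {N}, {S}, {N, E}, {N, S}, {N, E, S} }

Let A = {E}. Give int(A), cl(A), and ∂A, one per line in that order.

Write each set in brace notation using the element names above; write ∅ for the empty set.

int(A) = ∅
cl(A)  = {E}
∂A     = {E}

U open, U⊆A: ∅. int(A) = ⋃ = ∅
X∖A={N, S}, int(X∖A)={N, S}, hence cl(A)={E}
∂A: remove int from cl → {E}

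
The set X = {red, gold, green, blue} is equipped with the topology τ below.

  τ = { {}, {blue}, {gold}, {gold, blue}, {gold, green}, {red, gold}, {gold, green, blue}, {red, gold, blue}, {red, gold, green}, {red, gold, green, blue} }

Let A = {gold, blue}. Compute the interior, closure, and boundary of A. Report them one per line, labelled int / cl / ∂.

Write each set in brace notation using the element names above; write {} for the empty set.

int(A) = {gold, blue}
cl(A)  = {red, gold, green, blue}
∂A     = {red, green}

interior: largest open inside A is {gold, blue} (from {}, {gold}, {blue}, {gold, blue})
cl via duality: int({red, green}) = {}, so X∖{} = {red, gold, green, blue}
cl∖int = {red, green}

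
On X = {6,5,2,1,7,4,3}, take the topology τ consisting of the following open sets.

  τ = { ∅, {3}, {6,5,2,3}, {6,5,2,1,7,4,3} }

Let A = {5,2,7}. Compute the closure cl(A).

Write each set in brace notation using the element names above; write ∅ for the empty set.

{6,5,2,1,7,4}

X∖A={6,1,4,3}, int(X∖A)={3}, hence cl(A)={6,5,2,1,7,4}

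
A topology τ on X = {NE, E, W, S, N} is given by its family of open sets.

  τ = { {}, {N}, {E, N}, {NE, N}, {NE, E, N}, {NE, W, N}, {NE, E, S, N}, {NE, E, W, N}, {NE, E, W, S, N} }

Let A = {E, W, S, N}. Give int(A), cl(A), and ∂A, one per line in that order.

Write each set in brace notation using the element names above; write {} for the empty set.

interior: largest open inside A is {E, N} (from {}, {N}, {E, N})
cl via duality: int({NE}) = {}, so X∖{} = {NE, E, W, S, N}
cl∖int = {NE, W, S}

int(A) = {E, N}
cl(A)  = {NE, E, W, S, N}
∂A     = {NE, W, S}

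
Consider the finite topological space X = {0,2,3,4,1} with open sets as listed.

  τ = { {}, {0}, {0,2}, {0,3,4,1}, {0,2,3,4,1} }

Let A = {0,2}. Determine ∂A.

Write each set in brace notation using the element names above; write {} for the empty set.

{3,4,1}

U open, U⊆A: {}, {0}, {0,2}. int(A) = ⋃ = {0,2}
X∖A={3,4,1}, int(X∖A)={}, hence cl(A)={0,2,3,4,1}
∂A: remove int from cl → {3,4,1}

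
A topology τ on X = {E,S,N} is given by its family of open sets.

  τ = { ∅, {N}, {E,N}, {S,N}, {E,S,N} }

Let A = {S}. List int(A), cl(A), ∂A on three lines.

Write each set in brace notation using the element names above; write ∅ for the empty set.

interior: largest open inside A is ∅ (from ∅)
cl via duality: int({E,N}) = {E,N}, so X∖{E,N} = {S}
cl∖int = {S}

int(A) = ∅
cl(A)  = {S}
∂A     = {S}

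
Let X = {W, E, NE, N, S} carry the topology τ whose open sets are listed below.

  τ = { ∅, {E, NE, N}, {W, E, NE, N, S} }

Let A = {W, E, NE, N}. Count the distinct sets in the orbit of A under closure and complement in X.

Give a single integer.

complement {S}; its interior ∅; cl(A) = X∖∅ = {W, E, NE, N, S}
With k = closure, c = complement:
  1. A     = {W, E, NE, N}
  2. kA    = {W, E, NE, N, S}
  3. cA    = {S}
  4. ckA   = ∅
  5. kcA   = {W, S}
  6. ckcA  = {E, NE, N}
k, c of each give nothing new

6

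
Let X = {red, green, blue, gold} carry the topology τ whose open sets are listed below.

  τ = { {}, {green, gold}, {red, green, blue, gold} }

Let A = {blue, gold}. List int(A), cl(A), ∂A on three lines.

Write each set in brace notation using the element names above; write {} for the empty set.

int(A) = {}
cl(A)  = {red, green, blue, gold}
∂A     = {red, green, blue, gold}

interior: largest open inside A is {} (from {})
cl via duality: int({red, green}) = {}, so X∖{} = {red, green, blue, gold}
cl∖int = {red, green, blue, gold}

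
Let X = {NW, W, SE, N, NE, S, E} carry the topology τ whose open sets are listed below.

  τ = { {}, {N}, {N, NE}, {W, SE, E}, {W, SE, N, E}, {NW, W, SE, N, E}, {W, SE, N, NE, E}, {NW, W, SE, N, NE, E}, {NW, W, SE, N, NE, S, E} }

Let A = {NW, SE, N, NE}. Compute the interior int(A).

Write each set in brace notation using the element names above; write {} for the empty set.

U open, U⊆A: {}, {N}, {N, NE}. int(A) = ⋃ = {N, NE}

{N, NE}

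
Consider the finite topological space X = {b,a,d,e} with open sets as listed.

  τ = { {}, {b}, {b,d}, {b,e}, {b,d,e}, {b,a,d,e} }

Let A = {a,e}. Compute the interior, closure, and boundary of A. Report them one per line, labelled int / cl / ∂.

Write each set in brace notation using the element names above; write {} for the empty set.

open subsets of A: {}; so int(A) = {}
closure: X∖int(X∖A) = X∖{b,d} = {a,e}
∂A = {a,e} minus {} = {a,e}

int(A) = {}
cl(A)  = {a,e}
∂A     = {a,e}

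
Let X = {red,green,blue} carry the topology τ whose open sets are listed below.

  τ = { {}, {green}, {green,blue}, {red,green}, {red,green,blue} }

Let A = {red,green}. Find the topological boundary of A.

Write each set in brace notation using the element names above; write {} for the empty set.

U open, U⊆A: {}, {green}, {red,green}. int(A) = ⋃ = {red,green}
X∖A={blue}, int(X∖A)={}, hence cl(A)={red,green,blue}
∂A: remove int from cl → {blue}

{blue}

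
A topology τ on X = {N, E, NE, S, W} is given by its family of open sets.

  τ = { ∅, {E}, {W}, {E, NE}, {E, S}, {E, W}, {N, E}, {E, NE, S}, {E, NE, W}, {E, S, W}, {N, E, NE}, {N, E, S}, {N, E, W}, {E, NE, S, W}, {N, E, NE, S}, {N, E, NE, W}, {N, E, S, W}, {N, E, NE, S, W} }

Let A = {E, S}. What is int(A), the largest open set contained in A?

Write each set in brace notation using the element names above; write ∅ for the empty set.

open subsets of A: ∅, {E}, {E, S}; so int(A) = {E, S}

{E, S}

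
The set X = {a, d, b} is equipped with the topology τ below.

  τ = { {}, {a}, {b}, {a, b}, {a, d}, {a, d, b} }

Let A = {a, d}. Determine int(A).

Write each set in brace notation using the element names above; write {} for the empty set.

{a, d}

interior: largest open inside A is {a, d} (from {}, {a}, {a, d})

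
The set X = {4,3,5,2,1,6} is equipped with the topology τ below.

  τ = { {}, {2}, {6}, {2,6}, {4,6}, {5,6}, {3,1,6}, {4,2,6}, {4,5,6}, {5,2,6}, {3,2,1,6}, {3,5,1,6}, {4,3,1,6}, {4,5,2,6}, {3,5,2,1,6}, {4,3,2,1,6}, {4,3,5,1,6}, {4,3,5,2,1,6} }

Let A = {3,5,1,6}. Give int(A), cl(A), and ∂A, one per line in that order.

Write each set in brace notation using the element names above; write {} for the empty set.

U open, U⊆A: {}, {6}, {5,6}, {3,1,6}, {3,5,1,6}. int(A) = ⋃ = {3,5,1,6}
X∖A={4,2}, int(X∖A)={2}, hence cl(A)={4,3,5,1,6}
∂A: remove int from cl → {4}

int(A) = {3,5,1,6}
cl(A)  = {4,3,5,1,6}
∂A     = {4}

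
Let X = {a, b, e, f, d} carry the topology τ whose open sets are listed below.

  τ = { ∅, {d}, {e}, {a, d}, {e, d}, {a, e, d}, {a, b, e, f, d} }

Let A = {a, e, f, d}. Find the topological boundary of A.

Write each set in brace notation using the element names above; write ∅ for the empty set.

U open, U⊆A: ∅, {e}, {d}, {a, d}, {e, d}, {a, e, d}. int(A) = ⋃ = {a, e, d}
X∖A={b}, int(X∖A)=∅, hence cl(A)={a, b, e, f, d}
∂A: remove int from cl → {b, f}

{b, f}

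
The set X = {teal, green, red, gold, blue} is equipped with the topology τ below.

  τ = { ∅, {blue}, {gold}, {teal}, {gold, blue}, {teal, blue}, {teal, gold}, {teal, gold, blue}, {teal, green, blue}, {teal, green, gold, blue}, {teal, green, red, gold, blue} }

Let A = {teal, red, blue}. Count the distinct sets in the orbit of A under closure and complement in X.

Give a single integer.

cl via duality: int({green, gold}) = {gold}, so X∖{gold} = {teal, green, red, blue}
Write k for closure, c for complement:
  1. A     = {teal, red, blue}
  2. kA    = {teal, green, red, blue}
  3. cA    = {green, gold}
  4. ckA   = {gold}
  5. kcA   = {green, red, gold}
  6. kckA  = {red, gold}
  7. ckcA  = {teal, blue}
  8. ckckA = {teal, green, blue}
applying k or c yields no new set

8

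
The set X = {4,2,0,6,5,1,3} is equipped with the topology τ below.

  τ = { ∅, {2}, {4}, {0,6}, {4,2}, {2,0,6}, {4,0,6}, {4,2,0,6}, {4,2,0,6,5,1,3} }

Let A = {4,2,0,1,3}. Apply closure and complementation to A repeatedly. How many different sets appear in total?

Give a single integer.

8

cl via duality: int({6,5}) = ∅, so X∖∅ = {4,2,0,6,5,1,3}
Write k for closure, c for complement:
  1. A     = {4,2,0,1,3}
  2. kA    = {4,2,0,6,5,1,3}
  3. cA    = {6,5}
  4. ckA   = ∅
  5. kcA   = {0,6,5,1,3}
  6. ckcA  = {4,2}
  7. kckcA = {4,2,5,1,3}
  8. ckckcA = {0,6}
applying k or c yields no new set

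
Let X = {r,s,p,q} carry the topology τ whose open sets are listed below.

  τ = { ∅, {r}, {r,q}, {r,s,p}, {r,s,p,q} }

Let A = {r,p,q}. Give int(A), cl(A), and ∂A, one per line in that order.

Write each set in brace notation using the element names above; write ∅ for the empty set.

interior: largest open inside A is {r,q} (from ∅, {r}, {r,q})
cl via duality: int({s}) = ∅, so X∖∅ = {r,s,p,q}
cl∖int = {s,p}

int(A) = {r,q}
cl(A)  = {r,s,p,q}
∂A     = {s,p}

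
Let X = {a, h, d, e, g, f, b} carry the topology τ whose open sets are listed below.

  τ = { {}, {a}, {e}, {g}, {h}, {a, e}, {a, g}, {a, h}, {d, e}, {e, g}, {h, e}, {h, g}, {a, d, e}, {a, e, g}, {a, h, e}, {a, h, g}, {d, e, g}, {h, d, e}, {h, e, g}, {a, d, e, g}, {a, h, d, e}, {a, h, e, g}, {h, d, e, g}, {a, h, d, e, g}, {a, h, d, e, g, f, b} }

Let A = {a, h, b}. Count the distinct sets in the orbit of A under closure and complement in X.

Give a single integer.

6

X∖A={d, e, g, f}, int(X∖A)={d, e, g}, hence cl(A)={a, h, f, b}
Orbit (k=closure, c=complement):
  1. A     = {a, h, b}
  2. kA    = {a, h, f, b}
  3. cA    = {d, e, g, f}
  4. ckA   = {d, e, g}
  5. kcA   = {d, e, g, f, b}
  6. ckcA  = {a, h}
(closed under both — stop)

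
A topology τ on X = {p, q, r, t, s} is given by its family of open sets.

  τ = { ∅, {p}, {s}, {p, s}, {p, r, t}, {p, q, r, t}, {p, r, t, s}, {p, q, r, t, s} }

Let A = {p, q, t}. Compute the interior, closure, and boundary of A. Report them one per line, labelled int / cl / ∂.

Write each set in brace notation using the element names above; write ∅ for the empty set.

int(A) = {p}
cl(A)  = {p, q, r, t}
∂A     = {q, r, t}

interior: largest open inside A is {p} (from ∅, {p})
cl via duality: int({r, s}) = {s}, so X∖{s} = {p, q, r, t}
cl∖int = {q, r, t}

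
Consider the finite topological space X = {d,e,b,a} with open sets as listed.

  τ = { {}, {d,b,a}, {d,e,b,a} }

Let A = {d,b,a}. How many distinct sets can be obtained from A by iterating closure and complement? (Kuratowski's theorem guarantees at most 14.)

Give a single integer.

4

cl via duality: int({e}) = {}, so X∖{} = {d,e,b,a}
Write k for closure, c for complement:
  1. A     = {d,b,a}
  2. kA    = {d,e,b,a}
  3. cA    = {e}
  4. ckA   = {}
applying k or c yields no new set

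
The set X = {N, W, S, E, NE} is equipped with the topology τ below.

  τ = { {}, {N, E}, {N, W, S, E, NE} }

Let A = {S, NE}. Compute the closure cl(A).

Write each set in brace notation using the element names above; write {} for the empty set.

{W, S, NE}

X∖A={N, W, E}, int(X∖A)={N, E}, hence cl(A)={W, S, NE}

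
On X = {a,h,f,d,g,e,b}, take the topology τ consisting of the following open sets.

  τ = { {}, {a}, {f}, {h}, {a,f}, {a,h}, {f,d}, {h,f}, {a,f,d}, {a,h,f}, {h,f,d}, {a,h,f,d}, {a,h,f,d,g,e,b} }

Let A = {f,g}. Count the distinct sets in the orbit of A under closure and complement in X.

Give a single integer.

complement {a,h,d,e,b}; its interior {a,h}; cl(A) = X∖{a,h} = {f,d,g,e,b}
With k = closure, c = complement:
  1. A     = {f,g}
  2. kA    = {f,d,g,e,b}
  3. cA    = {a,h,d,e,b}
  4. ckA   = {a,h}
  5. kcA   = {a,h,d,g,e,b}
  6. kckA  = {a,h,g,e,b}
  7. ckcA  = {f}
  8. ckckA = {f,d}
k, c of each give nothing new

8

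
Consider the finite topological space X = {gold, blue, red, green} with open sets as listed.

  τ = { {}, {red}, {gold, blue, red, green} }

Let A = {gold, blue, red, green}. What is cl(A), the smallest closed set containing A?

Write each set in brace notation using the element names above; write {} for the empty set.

complement {}; its interior {}; cl(A) = X∖{} = {gold, blue, red, green}

{gold, blue, red, green}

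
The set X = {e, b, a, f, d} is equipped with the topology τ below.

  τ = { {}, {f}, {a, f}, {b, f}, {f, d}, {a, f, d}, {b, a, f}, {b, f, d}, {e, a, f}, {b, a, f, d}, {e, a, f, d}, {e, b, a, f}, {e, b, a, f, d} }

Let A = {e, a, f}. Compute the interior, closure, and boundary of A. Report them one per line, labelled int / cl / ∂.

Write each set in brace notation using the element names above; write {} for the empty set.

int(A) = {e, a, f}
cl(A)  = {e, b, a, f, d}
∂A     = {b, d}

opens ⊆ A: {}, {f}, {a, f}, {e, a, f}; union → int = {e, a, f}
complement {b, d}; its interior {}; cl(A) = X∖{} = {e, b, a, f, d}
boundary = {e, b, a, f, d} ∖ {e, a, f} = {b, d}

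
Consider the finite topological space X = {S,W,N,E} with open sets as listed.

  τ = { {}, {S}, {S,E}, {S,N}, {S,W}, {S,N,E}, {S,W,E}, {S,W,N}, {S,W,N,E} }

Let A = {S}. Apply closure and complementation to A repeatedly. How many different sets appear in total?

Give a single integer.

4

X∖A={W,N,E}, int(X∖A)={}, hence cl(A)={S,W,N,E}
Orbit (k=closure, c=complement):
  1. A     = {S}
  2. kA    = {S,W,N,E}
  3. cA    = {W,N,E}
  4. ckA   = {}
(closed under both — stop)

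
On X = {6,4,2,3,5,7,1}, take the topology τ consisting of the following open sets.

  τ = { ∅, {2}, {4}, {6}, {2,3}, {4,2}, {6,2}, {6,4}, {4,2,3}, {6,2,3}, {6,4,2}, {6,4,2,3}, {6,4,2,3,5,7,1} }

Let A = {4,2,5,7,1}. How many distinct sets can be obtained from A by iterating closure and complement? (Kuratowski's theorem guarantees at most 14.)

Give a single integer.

8

closure: X∖int(X∖A) = X∖{6} = {4,2,3,5,7,1}
Let k=closure and c=complement:
  1. A     = {4,2,5,7,1}
  2. kA    = {4,2,3,5,7,1}
  3. cA    = {6,3}
  4. ckA   = {6}
  5. kcA   = {6,3,5,7,1}
  6. kckA  = {6,5,7,1}
  7. ckcA  = {4,2}
  8. ckckA = {4,2,3}
— saturated at 8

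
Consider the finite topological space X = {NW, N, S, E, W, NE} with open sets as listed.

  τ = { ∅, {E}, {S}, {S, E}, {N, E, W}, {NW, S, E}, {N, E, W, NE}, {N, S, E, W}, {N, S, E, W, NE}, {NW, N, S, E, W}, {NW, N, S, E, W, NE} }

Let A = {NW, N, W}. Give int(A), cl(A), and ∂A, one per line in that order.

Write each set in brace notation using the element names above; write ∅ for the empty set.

open subsets of A: ∅; so int(A) = ∅
closure: X∖int(X∖A) = X∖{S, E} = {NW, N, W, NE}
∂A = {NW, N, W, NE} minus ∅ = {NW, N, W, NE}

int(A) = ∅
cl(A)  = {NW, N, W, NE}
∂A     = {NW, N, W, NE}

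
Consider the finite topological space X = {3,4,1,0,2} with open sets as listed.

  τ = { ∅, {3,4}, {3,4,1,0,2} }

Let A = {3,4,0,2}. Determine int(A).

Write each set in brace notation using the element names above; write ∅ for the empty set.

{3,4}

open subsets of A: ∅, {3,4}; so int(A) = {3,4}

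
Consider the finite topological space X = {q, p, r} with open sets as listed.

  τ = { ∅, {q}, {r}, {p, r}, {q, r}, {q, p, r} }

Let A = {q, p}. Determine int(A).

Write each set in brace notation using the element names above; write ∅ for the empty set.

{q}

opens ⊆ A: ∅, {q}; union → int = {q}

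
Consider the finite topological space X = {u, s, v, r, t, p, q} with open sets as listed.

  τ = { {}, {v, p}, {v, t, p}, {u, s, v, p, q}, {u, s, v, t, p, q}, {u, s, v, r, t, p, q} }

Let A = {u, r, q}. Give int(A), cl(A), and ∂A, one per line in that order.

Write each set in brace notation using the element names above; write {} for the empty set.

int(A) = {}
cl(A)  = {u, s, r, q}
∂A     = {u, s, r, q}

open subsets of A: {}; so int(A) = {}
closure: X∖int(X∖A) = X∖{v, t, p} = {u, s, r, q}
∂A = {u, s, r, q} minus {} = {u, s, r, q}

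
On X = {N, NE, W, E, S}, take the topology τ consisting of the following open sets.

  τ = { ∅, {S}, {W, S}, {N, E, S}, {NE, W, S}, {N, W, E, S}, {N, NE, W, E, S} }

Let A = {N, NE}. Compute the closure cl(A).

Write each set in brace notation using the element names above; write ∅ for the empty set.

X∖A={W, E, S}, int(X∖A)={W, S}, hence cl(A)={N, NE, E}

{N, NE, E}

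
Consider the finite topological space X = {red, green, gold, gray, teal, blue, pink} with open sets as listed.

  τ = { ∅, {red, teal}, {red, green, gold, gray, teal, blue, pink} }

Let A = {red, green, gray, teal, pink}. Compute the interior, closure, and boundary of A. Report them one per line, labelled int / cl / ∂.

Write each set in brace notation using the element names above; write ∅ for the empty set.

int(A) = {red, teal}
cl(A)  = {red, green, gold, gray, teal, blue, pink}
∂A     = {green, gold, gray, blue, pink}

open subsets of A: ∅, {red, teal}; so int(A) = {red, teal}
closure: X∖int(X∖A) = X∖∅ = {red, green, gold, gray, teal, blue, pink}
∂A = {red, green, gold, gray, teal, blue, pink} minus {red, teal} = {green, gold, gray, blue, pink}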